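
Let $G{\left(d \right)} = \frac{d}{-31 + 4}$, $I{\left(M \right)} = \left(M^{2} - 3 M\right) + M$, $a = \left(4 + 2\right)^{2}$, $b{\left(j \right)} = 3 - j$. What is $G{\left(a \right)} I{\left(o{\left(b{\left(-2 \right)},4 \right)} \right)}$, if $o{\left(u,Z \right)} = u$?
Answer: $-20$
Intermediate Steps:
$a = 36$ ($a = 6^{2} = 36$)
$I{\left(M \right)} = M^{2} - 2 M$
$G{\left(d \right)} = - \frac{d}{27}$ ($G{\left(d \right)} = \frac{d}{-27} = d \left(- \frac{1}{27}\right) = - \frac{d}{27}$)
$G{\left(a \right)} I{\left(o{\left(b{\left(-2 \right)},4 \right)} \right)} = \left(- \frac{1}{27}\right) 36 \left(3 - -2\right) \left(-2 + \left(3 - -2\right)\right) = - \frac{4 \left(3 + 2\right) \left(-2 + \left(3 + 2\right)\right)}{3} = - \frac{4 \cdot 5 \left(-2 + 5\right)}{3} = - \frac{4 \cdot 5 \cdot 3}{3} = \left(- \frac{4}{3}\right) 15 = -20$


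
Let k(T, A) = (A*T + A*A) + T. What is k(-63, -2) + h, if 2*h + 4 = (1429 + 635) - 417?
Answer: 1777/2 ≈ 888.50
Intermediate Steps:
k(T, A) = T + A**2 + A*T (k(T, A) = (A*T + A**2) + T = (A**2 + A*T) + T = T + A**2 + A*T)
h = 1643/2 (h = -2 + ((1429 + 635) - 417)/2 = -2 + (2064 - 417)/2 = -2 + (1/2)*1647 = -2 + 1647/2 = 1643/2 ≈ 821.50)
k(-63, -2) + h = (-63 + (-2)**2 - 2*(-63)) + 1643/2 = (-63 + 4 + 126) + 1643/2 = 67 + 1643/2 = 1777/2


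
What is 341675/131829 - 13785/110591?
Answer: 35968917160/14579100939 ≈ 2.4672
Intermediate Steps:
341675/131829 - 13785/110591 = 35968917160/14579100939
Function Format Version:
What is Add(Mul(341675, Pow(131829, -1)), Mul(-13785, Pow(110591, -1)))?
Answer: Rational(35968917160, 14579100939) ≈ 2.4672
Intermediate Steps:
Add(Mul(341675, Pow(131829, -1)), Mul(-13785, Pow(110591, -1))) = Add(Mul(341675, Rational(1, 131829)), Mul(-13785, Rational(1, 110591))) = Add(Rational(341675, 131829), Rational(-13785, 110591)) = Rational(35968917160, 14579100939)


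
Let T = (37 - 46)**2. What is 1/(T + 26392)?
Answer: 1/26473 ≈ 3.7774e-5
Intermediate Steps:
T = 81 (T = (-9)**2 = 81)
1/(T + 26392) = 1/(81 + 26392) = 1/26473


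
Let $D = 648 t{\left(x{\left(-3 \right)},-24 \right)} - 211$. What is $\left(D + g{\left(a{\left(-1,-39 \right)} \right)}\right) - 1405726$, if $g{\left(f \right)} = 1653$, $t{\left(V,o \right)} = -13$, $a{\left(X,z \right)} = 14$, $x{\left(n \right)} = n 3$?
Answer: $-1412708$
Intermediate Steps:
$x{\left(n \right)} = 3 n$
$D = -8635$ ($D = 648 \left(-13\right) - 211 = -8424 - 211 = -8635$)
$\left(D + g{\left(a{\left(-1,-39 \right)} \right)}\right) - 1405726 = \left(-8635 + 1653\right) - 1405726 = -6982 - 1405726 = -1412708$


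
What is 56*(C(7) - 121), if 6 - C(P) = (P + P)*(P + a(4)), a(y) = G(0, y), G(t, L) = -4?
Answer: -8792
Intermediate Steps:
a(y) = -4
C(P) = 6 - 2*P*(-4 + P) (C(P) = 6 - (P + P)*(P - 4) = 6 - 2*P*(-4 + P))
56*(C(7) - 121) = 56*((6 - 2*7² + 8*7) - 121) = 56*((6 - 2*49 + 56) - 121) = 56*((6 - 98 + 56) - 121) = 56*(-36 - 121) = 56*(-157) = -8792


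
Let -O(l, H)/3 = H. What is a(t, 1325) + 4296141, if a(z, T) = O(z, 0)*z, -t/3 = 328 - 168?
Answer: 4296141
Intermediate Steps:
t = -480 (t = -3*(328 - 168) = -3*160 = -480)
O(l, H) = -3*H
a(z, T) = 0 (a(z, T) = (-3*0)*z = 0*z = 0)
a(t, 1325) + 4296141 = 0 + 4296141 = 4296141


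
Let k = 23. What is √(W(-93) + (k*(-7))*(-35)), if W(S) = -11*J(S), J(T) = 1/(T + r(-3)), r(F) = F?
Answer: √3245826/24 ≈ 75.067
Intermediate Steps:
J(T) = 1/(-3 + T) (J(T) = 1/(T - 3) = 1/(-3 + T))
W(S) = -11/(-3 + S)
√(W(-93) + (k*(-7))*(-35)) = √(-11/(-3 - 93) + (23*(-7))*(-35)) = √(-11/(-96) - 161*(-35)) = √(-11*(-1/96) + 5635) = √(11/96 + 5635) = √(540971/96) = √3245826/24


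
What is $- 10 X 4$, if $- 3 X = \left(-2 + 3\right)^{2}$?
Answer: $\frac{40}{3} \approx 13.333$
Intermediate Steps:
$X = - \frac{1}{3}$ ($X = - \frac{\left(-2 + 3\right)^{2}}{3} = - \frac{1^{2}}{3} = \left(- \frac{1}{3}\right) 1 = - \frac{1}{3} \approx -0.33333$)
$- 10 X 4 = \left(-10\right) \left(- \frac{1}{3}\right) 4 = \frac{10}{3} \cdot 4 = \frac{40}{3}$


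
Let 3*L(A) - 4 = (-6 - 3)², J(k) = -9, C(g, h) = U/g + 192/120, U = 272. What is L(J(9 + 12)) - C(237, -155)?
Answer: 30319/1185 ≈ 25.586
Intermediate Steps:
C(g, h) = 8/5 + 272/g (C(g, h) = 272/g + 192/120 = 272/g + 192*(1/120) = 272/g + 8/5 = 8/5 + 272/g)
L(A) = 85/3 (L(A) = 4/3 + (-6 - 3)²/3 = 4/3 + (⅓)*(-9)² = 4/3 + (⅓)*81 = 4/3 + 27 = 85/3)
L(J(9 + 12)) - C(237, -155) = 85/3 - (8/5 + 272/237) = 85/3 - 1*3256/1185 = 85/3 - 3256/1185 = 30319/1185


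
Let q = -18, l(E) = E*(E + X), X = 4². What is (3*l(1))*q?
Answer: -918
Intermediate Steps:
X = 16
l(E) = E*(16 + E) (l(E) = E*(E + 16) = E*(16 + E))
(3*l(1))*q = (3*(1*(16 + 1)))*(-18) = (3*(1*17))*(-18) = (3*17)*(-18) = 51*(-18) = -918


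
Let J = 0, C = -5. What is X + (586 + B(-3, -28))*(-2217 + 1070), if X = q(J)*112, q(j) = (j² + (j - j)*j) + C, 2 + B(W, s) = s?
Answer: -638292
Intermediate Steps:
B(W, s) = -2 + s
q(j) = -5 + j² (q(j) = (j² + (j - j)*j) - 5 = (j² + 0*j) - 5 = (j² + 0) - 5 = j² - 5 = -5 + j²)
X = -560 (X = (-5 + 0²)*112 = (-5 + 0)*112 = -5*112 = -560)
X + (586 + B(-3, -28))*(-2217 + 1070) = -560 + (586 + (-2 - 28))*(-2217 + 1070) = -560 + (586 - 30)*(-1147) = -560 + 556*(-1147) = -560 - 637732 = -638292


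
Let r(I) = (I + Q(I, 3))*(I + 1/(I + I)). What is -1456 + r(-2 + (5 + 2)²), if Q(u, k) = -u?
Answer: -1456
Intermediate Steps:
r(I) = 0 (r(I) = (I - I)*(I + 1/(I + I)) = 0*(I + 1/(2*I)) = 0)
-1456 + r(-2 + (5 + 2)²) = -1456 + 0 = -1456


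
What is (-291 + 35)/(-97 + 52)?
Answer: 256/45 ≈ 5.6889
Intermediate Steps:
(-291 + 35)/(-97 + 52) = -256/(-45) = -256*(-1/45) = 256/45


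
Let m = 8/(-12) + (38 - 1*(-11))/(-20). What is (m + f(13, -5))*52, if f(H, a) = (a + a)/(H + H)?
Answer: -2731/15 ≈ -182.07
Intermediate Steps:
f(H, a) = a/H (f(H, a) = (2*a)/((2*H)) = (2*a)*(1/(2*H)) = a/H)
m = -187/60 (m = 8*(-1/12) + (38 + 11)*(-1/20) = -⅔ + 49*(-1/20) = -⅔ - 49/20 = -187/60 ≈ -3.1167)
(m + f(13, -5))*52 = (-187/60 - 5/13)*52 = -2731/780*52 = -2731/15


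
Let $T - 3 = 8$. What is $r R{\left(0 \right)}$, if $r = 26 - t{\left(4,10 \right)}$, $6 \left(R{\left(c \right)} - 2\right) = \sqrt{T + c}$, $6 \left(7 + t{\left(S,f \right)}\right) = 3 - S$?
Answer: $\frac{199}{3} + \frac{199 \sqrt{11}}{36} \approx 84.667$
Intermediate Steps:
$T = 11$ ($T = 3 + 8 = 11$)
$t{\left(S,f \right)} = - \frac{13}{2} - \frac{S}{6}$ ($t{\left(S,f \right)} = -7 + \frac{3 - S}{6} = -7 - \left(- \frac{1}{2} + \frac{S}{6}\right) = - \frac{13}{2} - \frac{S}{6}$)
$R{\left(c \right)} = 2 + \frac{\sqrt{11 + c}}{6}$
$r = \frac{199}{6}$ ($r = 26 - \left(- \frac{13}{2} - \frac{2}{3}\right) = 26 - - \frac{43}{6} = 26 + \frac{43}{6} = \frac{199}{6} \approx 33.167$)
$r R{\left(0 \right)} = \frac{199 \left(2 + \frac{\sqrt{11 + 0}}{6}\right)}{6} = \frac{199 \left(2 + \frac{\sqrt{11}}{6}\right)}{6} = \frac{199}{3} + \frac{199 \sqrt{11}}{36}$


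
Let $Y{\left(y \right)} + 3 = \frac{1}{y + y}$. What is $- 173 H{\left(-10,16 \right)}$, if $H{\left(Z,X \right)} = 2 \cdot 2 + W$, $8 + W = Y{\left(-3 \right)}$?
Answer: $\frac{7439}{6} \approx 1239.8$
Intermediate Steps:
$Y{\left(y \right)} = -3 + \frac{1}{2 y}$ ($Y{\left(y \right)} = -3 + \frac{1}{y + y} = -3 + \frac{1}{2 y}$)
$W = - \frac{67}{6}$ ($W = -8 - \left(3 - \frac{1}{2 \left(-3\right)}\right) = -8 + \left(-3 + \frac{1}{2} \left(- \frac{1}{3}\right)\right) = -8 - \frac{19}{6} = - \frac{67}{6} \approx -11.167$)
$H{\left(Z,X \right)} = - \frac{43}{6}$ ($H{\left(Z,X \right)} = 2 \cdot 2 - \frac{67}{6} = 4 - \frac{67}{6} = - \frac{43}{6}$)
$- 173 H{\left(-10,16 \right)} = \left(-173\right) \left(- \frac{43}{6}\right) = \frac{7439}{6}$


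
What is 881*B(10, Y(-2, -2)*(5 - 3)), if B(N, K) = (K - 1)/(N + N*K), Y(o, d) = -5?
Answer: 9691/90 ≈ 107.68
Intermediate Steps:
B(N, K) = (-1 + K)/(N + K*N)
881*B(10, Y(-2, -2)*(5 - 3)) = 881*((-1 - 5*(5 - 3))/(10*(1 - 5*(5 - 3)))) = 881*((-1 - 5*2)/(10*(1 - 5*2))) = 881*((-1 - 10)/(10*(1 - 10))) = 881*((1/10)*(-11)/(-9)) = 881*((1/10)*(-1/9)*(-11)) = 881*(11/90) = 9691/90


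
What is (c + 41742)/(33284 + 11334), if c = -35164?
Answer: 3289/22309 ≈ 0.14743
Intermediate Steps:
(c + 41742)/(33284 + 11334) = (-35164 + 41742)/(33284 + 11334) = 6578/44618 = 6578*(1/44618) = 3289/22309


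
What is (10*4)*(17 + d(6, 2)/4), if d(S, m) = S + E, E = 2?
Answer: 760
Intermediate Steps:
d(S, m) = 2 + S (d(S, m) = S + 2 = 2 + S)
(10*4)*(17 + d(6, 2)/4) = (10*4)*(17 + (2 + 6)/4) = 40*(17 + 8*(¼)) = 40*(17 + 2) = 40*19 = 760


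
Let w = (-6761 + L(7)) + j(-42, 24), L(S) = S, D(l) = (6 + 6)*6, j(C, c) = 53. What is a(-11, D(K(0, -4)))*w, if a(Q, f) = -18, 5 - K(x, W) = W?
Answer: 120618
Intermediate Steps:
K(x, W) = 5 - W
D(l) = 72 (D(l) = 12*6 = 72)
w = -6701 (w = (-6761 + 7) + 53 = -6754 + 53 = -6701)
a(-11, D(K(0, -4)))*w = -18*(-6701) = 120618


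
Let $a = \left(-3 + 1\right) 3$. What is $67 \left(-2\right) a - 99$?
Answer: $705$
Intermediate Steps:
$a = -6$ ($a = \left(-2\right) 3 = -6$)
$67 \left(-2\right) a - 99 = 67 \left(-2\right) \left(-6\right) - 99 = \left(-134\right) \left(-6\right) - 99 = 804 - 99 = 705$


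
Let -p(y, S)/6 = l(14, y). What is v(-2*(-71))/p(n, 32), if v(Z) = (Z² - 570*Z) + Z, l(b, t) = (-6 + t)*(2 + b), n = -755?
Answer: -30317/36528 ≈ -0.82997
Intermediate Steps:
p(y, S) = 576 - 96*y (p(y, S) = -6*(-12 - 6*14 + 2*y + 14*y) = -6*(-12 - 84 + 2*y + 14*y) = -6*(-96 + 16*y) = 576 - 96*y)
v(Z) = Z² - 569*Z
v(-2*(-71))/p(n, 32) = ((-2*(-71))*(-569 - 2*(-71)))/(576 - 96*(-755)) = (142*(-569 + 142))/(576 + 72480) = (142*(-427))/73056 = -60634*1/73056 = -30317/36528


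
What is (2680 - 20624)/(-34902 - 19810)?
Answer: 2243/6839 ≈ 0.32797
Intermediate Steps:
(2680 - 20624)/(-34902 - 19810) = -17944/(-54712) = -17944*(-1/54712) = 2243/6839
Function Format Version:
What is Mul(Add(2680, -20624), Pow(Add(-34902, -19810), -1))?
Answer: Rational(2243, 6839) ≈ 0.32797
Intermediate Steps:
Mul(Add(2680, -20624), Pow(Add(-34902, -19810), -1)) = Mul(-17944, Pow(-54712, -1)) = Mul(-17944, Rational(-1, 54712)) = Rational(2243, 6839)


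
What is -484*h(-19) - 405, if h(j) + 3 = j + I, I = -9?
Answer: 14599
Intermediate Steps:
h(j) = -12 + j (h(j) = -3 + (j - 9) = -3 + (-9 + j) = -12 + j)
-484*h(-19) - 405 = -484*(-12 - 19) - 405 = -484*(-31) - 405 = 15004 - 405 = 14599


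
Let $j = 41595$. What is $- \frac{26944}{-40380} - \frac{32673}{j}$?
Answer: $- \frac{3310001}{27993435} \approx -0.11824$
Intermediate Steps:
$- \frac{26944}{-40380} - \frac{32673}{j} = - \frac{26944}{-40380} - \frac{32673}{41595} = \left(-26944\right) \left(- \frac{1}{40380}\right) - \frac{10891}{13865} = \frac{6736}{10095} - \frac{10891}{13865} = - \frac{3310001}{27993435}$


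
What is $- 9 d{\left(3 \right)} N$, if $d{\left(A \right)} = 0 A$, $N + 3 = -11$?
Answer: $0$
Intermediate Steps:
$N = -14$ ($N = -3 - 11 = -14$)
$d{\left(A \right)} = 0$
$- 9 d{\left(3 \right)} N = \left(-9\right) 0 \left(-14\right) = 0 \left(-14\right) = 0$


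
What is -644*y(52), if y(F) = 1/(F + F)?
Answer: -161/26 ≈ -6.1923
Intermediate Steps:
y(F) = 1/(2*F)
-644*y(52) = -322/52 = -644*1/104 = -161/26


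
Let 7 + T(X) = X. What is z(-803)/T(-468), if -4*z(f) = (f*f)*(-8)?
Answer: -1289618/475 ≈ -2715.0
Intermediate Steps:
z(f) = 2*f**2 (z(f) = -f*f*(-8)/4 = -f**2*(-8)/4 = -(-2)*f**2 = 2*f**2)
T(X) = -7 + X
z(-803)/T(-468) = (2*(-803)**2)/(-7 - 468) = (2*644809)/(-475) = 1289618*(-1/475) = -1289618/475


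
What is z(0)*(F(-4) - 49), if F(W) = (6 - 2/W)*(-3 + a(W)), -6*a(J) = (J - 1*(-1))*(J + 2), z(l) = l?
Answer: 0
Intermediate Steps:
a(J) = -(1 + J)*(2 + J)/6 (a(J) = -(J - 1*(-1))*(J + 2)/6 = -(J + 1)*(2 + J)/6 = -(1 + J)*(2 + J)/6)
F(W) = (6 - 2/W)*(-10/3 - W/2 - W²/6) (F(W) = (6 - 2/W)*(-3 + (-⅓ - W/2 - W²/6)) = (6 - 2/W)*(-10/3 - W/2 - W²/6))
z(0)*(F(-4) - 49) = 0*((-19 - 1*(-4)² - 8/3*(-4) + (20/3)/(-4)) - 49) = 0*((-19 - 1*16 + 32/3 + (20/3)*(-¼)) - 49) = 0*((-19 - 16 + 32/3 - 5/3) - 49) = 0*(-26 - 49) = 0*(-75) = 0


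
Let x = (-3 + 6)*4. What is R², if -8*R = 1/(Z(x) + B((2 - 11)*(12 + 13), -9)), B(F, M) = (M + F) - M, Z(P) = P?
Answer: 1/2903616 ≈ 3.4440e-7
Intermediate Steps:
x = 12 (x = 3*4 = 12)
B(F, M) = F (B(F, M) = (F + M) - M = F)
R = 1/1704 (R = -1/(8*(12 + (2 - 11)*(12 + 13))) = -1/(8*(12 - 9*25)) = -1/(8*(12 - 225)) = -⅛/(-213) = -⅛*(-1/213) = 1/1704 ≈ 0.00058685)
R² = (1/1704)² = 1/2903616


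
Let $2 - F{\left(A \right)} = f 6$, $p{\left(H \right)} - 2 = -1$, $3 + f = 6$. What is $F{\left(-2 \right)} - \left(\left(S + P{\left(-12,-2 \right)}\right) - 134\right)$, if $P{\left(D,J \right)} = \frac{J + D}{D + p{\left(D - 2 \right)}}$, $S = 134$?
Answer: $- \frac{190}{11} \approx -17.273$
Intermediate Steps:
$f = 3$ ($f = -3 + 6 = 3$)
$p{\left(H \right)} = 1$ ($p{\left(H \right)} = 2 - 1 = 1$)
$P{\left(D,J \right)} = \frac{D + J}{1 + D}$ ($P{\left(D,J \right)} = \frac{J + D}{D + 1} = \frac{D + J}{1 + D}$)
$F{\left(A \right)} = -16$ ($F{\left(A \right)} = 2 - 3 \cdot 6 = 2 - 18 = -16$)
$F{\left(-2 \right)} - \left(\left(S + P{\left(-12,-2 \right)}\right) - 134\right) = -16 - \left(\left(134 + \frac{-12 - 2}{1 - 12}\right) - 134\right) = -16 - \left(\left(134 + \frac{1}{-11} \left(-14\right)\right) - 134\right) = -16 - \left(\left(134 - - \frac{14}{11}\right) - 134\right) = -16 - \left(\left(134 + \frac{14}{11}\right) - 134\right) = -16 - \left(\frac{1488}{11} - 134\right) = -16 - \frac{14}{11} = - \frac{190}{11}$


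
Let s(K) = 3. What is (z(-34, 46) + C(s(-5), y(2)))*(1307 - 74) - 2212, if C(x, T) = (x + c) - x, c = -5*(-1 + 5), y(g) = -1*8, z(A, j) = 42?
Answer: 24914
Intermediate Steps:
y(g) = -8
c = -20 (c = -5*4 = -20)
C(x, T) = -20 (C(x, T) = (x - 20) - x = (-20 + x) - x = -20)
(z(-34, 46) + C(s(-5), y(2)))*(1307 - 74) - 2212 = (42 - 20)*(1307 - 74) - 2212 = 22*1233 - 2212 = 27126 - 2212 = 24914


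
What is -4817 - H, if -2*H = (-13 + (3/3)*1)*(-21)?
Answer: -4691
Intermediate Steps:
H = -126 (H = -(-13 + (3/3)*1)*(-21)/2 = -(-13 + (3*(⅓))*1)*(-21)/2 = -(-13 + 1*1)*(-21)/2 = -(-13 + 1)*(-21)/2 = -(-6)*(-21) = -½*252 = -126)
-4817 - H = -4817 - 1*(-126) = -4817 + 126 = -4691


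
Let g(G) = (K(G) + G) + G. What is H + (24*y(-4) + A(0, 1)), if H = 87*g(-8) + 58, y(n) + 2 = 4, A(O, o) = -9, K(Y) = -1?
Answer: -1382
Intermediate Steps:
y(n) = 2 (y(n) = -2 + 4 = 2)
g(G) = -1 + 2*G (g(G) = (-1 + G) + G = -1 + 2*G)
H = -1421 (H = 87*(-1 + 2*(-8)) + 58 = 87*(-1 - 16) + 58 = 87*(-17) + 58 = -1479 + 58 = -1421)
H + (24*y(-4) + A(0, 1)) = -1421 + (24*2 - 9) = -1421 + (48 - 9) = -1421 + 39 = -1382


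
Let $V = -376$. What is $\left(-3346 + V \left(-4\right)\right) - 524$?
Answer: $-2366$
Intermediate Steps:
$\left(-3346 + V \left(-4\right)\right) - 524 = \left(-3346 - -1504\right) - 524 = \left(-3346 + 1504\right) - 524 = -1842 - 524 = -2366$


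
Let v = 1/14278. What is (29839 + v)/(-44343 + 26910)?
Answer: -426041243/248908374 ≈ -1.7116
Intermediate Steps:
v = 1/14278 ≈ 7.0038e-5
(29839 + v)/(-44343 + 26910) = (29839 + 1/14278)/(-44343 + 26910) = (426041243/14278)/(-17433) = (426041243/14278)*(-1/17433) = -426041243/248908374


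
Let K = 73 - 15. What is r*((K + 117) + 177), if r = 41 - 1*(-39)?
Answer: 28160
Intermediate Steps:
K = 58
r = 80 (r = 41 + 39 = 80)
r*((K + 117) + 177) = 80*((58 + 117) + 177) = 80*(175 + 177) = 80*352 = 28160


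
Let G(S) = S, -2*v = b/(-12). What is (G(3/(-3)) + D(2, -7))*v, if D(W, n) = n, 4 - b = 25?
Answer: 7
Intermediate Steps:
b = -21 (b = 4 - 1*25 = 4 - 25 = -21)
v = -7/8 (v = -(-21)/(2*(-12)) = -(-21)*(-1)/(2*12) = -1/2*7/4 = -7/8 ≈ -0.87500)
(G(3/(-3)) + D(2, -7))*v = (3/(-3) - 7)*(-7/8) = (3*(-1/3) - 7)*(-7/8) = (-1 - 7)*(-7/8) = -8*(-7/8) = 7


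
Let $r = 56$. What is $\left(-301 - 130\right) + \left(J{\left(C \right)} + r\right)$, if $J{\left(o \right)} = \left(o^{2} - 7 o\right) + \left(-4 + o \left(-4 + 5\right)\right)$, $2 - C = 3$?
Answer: $-372$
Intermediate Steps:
$C = -1$ ($C = 2 - 3 = -1$)
$J{\left(o \right)} = -4 + o^{2} - 6 o$ ($J{\left(o \right)} = \left(o^{2} - 7 o\right) + \left(-4 + o 1\right) = \left(o^{2} - 7 o\right) + \left(-4 + o\right) = -4 + o^{2} - 6 o$)
$\left(-301 - 130\right) + \left(J{\left(C \right)} + r\right) = \left(-301 - 130\right) + \left(\left(-4 + \left(-1\right)^{2} - -6\right) + 56\right) = -431 + \left(\left(-4 + 1 + 6\right) + 56\right) = -431 + \left(3 + 56\right) = -431 + 59 = -372$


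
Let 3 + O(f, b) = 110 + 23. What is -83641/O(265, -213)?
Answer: -83641/130 ≈ -643.39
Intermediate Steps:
O(f, b) = 130 (O(f, b) = -3 + (110 + 23) = -3 + 133 = 130)
-83641/O(265, -213) = -83641/130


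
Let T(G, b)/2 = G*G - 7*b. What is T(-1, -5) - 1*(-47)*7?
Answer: 401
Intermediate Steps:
T(G, b) = -14*b + 2*G**2 (T(G, b) = 2*(G*G - 7*b) = 2*(G**2 - 7*b) = -14*b + 2*G**2)
T(-1, -5) - 1*(-47)*7 = (-14*(-5) + 2*(-1)**2) - 1*(-47)*7 = (70 + 2*1) + 47*7 = (70 + 2) + 329 = 72 + 329 = 401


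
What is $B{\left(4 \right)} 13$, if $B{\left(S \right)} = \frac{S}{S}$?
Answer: $13$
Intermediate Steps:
$B{\left(S \right)} = 1$
$B{\left(4 \right)} 13 = 1 \cdot 13 = 13$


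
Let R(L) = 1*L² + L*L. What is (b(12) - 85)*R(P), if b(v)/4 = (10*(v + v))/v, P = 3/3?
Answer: -10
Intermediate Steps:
P = 1 (P = 3*(⅓) = 1)
b(v) = 80 (b(v) = 4*((10*(v + v))/v) = 4*((10*(2*v))/v) = 4*((20*v)/v) = 4*20 = 80)
R(L) = 2*L² (R(L) = L² + L² = 2*L²)
(b(12) - 85)*R(P) = (80 - 85)*(2*1²) = -10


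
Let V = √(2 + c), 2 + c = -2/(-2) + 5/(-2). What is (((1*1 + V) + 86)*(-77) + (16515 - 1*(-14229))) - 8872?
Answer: 15173 - 77*I*√6/2 ≈ 15173.0 - 94.305*I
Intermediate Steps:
c = -7/2 (c = -2 + (-2/(-2) + 5/(-2)) = -2 + (-2*(-½) + 5*(-½)) = -2 + (1 - 5/2) = -2 - 3/2 = -7/2 ≈ -3.5000)
V = I*√6/2 (V = √(2 - 7/2) = √(-3/2) = I*√6/2 ≈ 1.2247*I)
(((1*1 + V) + 86)*(-77) + (16515 - 1*(-14229))) - 8872 = (((1*1 + I*√6/2) + 86)*(-77) + (16515 - 1*(-14229))) - 8872 = (((1 + I*√6/2) + 86)*(-77) + (16515 + 14229)) - 8872 = ((87 + I*√6/2)*(-77) + 30744) - 8872 = ((-6699 - 77*I*√6/2) + 30744) - 8872 = (24045 - 77*I*√6/2) - 8872 = 15173 - 77*I*√6/2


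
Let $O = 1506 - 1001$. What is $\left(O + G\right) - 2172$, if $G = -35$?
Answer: $-1702$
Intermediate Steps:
$O = 505$
$\left(O + G\right) - 2172 = \left(505 - 35\right) - 2172 = 470 - 2172 = -1702$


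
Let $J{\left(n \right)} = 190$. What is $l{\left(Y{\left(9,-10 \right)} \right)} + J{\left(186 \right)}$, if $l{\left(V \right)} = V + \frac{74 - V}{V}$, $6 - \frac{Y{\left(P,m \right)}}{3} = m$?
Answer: $\frac{5725}{24} \approx 238.54$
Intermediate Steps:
$Y{\left(P,m \right)} = 18 - 3 m$
$l{\left(V \right)} = V + \frac{74 - V}{V}$
$l{\left(Y{\left(9,-10 \right)} \right)} + J{\left(186 \right)} = \left(-1 + \left(18 - -30\right) + \frac{74}{18 - -30}\right) + 190 = \left(-1 + \left(18 + 30\right) + \frac{74}{18 + 30}\right) + 190 = \left(-1 + 48 + \frac{74}{48}\right) + 190 = \left(-1 + 48 + 74 \cdot \frac{1}{48}\right) + 190 = \left(-1 + 48 + \frac{37}{24}\right) + 190 = \frac{1165}{24} + 190 = \frac{5725}{24}$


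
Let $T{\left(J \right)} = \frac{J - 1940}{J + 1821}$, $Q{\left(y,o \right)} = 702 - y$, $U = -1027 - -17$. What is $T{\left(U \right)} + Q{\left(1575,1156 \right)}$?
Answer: $- \frac{710953}{811} \approx -876.64$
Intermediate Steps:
$U = -1010$ ($U = -1027 + 17 = -1010$)
$T{\left(J \right)} = \frac{-1940 + J}{1821 + J}$
$T{\left(U \right)} + Q{\left(1575,1156 \right)} = \frac{-1940 - 1010}{1821 - 1010} + \left(702 - 1575\right) = \frac{1}{811} \left(-2950\right) + \left(702 - 1575\right) = \frac{1}{811} \left(-2950\right) - 873 = - \frac{2950}{811} - 873 = - \frac{710953}{811}$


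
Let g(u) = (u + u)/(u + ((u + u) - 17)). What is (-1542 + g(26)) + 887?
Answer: -39903/61 ≈ -654.15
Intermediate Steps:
g(u) = 2*u/(-17 + 3*u) (g(u) = (2*u)/(u + (2*u - 17)) = (2*u)/(u + (-17 + 2*u)) = (2*u)/(-17 + 3*u) = 2*u/(-17 + 3*u))
(-1542 + g(26)) + 887 = (-1542 + 2*26/(-17 + 3*26)) + 887 = (-1542 + 2*26/(-17 + 78)) + 887 = (-1542 + 2*26/61) + 887 = (-1542 + 2*26*(1/61)) + 887 = (-1542 + 52/61) + 887 = -94010/61 + 887 = -39903/61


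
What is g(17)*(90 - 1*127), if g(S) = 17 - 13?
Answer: -148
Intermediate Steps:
g(S) = 4
g(17)*(90 - 1*127) = 4*(90 - 1*127) = 4*(90 - 127) = 4*(-37) = -148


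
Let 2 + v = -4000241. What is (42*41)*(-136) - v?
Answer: 3766051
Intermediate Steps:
v = -4000243 (v = -2 - 4000241 = -4000243)
(42*41)*(-136) - v = (42*41)*(-136) - 1*(-4000243) = 1722*(-136) + 4000243 = -234192 + 4000243 = 3766051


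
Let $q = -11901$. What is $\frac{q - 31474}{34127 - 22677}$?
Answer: $- \frac{1735}{458} \approx -3.7882$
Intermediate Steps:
$\frac{q - 31474}{34127 - 22677} = \frac{-11901 - 31474}{34127 - 22677} = - \frac{43375}{11450} = \left(-43375\right) \frac{1}{11450} = - \frac{1735}{458}$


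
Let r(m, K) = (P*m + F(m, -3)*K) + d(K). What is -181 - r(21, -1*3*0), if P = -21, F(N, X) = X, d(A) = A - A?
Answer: 260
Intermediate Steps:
d(A) = 0
r(m, K) = -21*m - 3*K (r(m, K) = (-21*m - 3*K) + 0 = -21*m - 3*K)
-181 - r(21, -1*3*0) = -181 - (-21*21 - 3*(-1*3)*0) = -181 - (-441 - (-9)*0) = -181 - (-441 - 3*0) = -181 - (-441 + 0) = -181 - 1*(-441) = -181 + 441 = 260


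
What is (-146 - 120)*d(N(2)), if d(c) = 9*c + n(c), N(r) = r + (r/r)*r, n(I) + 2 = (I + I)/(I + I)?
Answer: -9310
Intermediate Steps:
n(I) = -1 (n(I) = -2 + (I + I)/(I + I) = -2 + (2*I)/((2*I)) = -2 + (2*I)*(1/(2*I)) = -2 + 1 = -1)
N(r) = 2*r (N(r) = r + 1*r = r + r = 2*r)
d(c) = -1 + 9*c (d(c) = 9*c - 1 = -1 + 9*c)
(-146 - 120)*d(N(2)) = (-146 - 120)*(-1 + 9*(2*2)) = -266*(-1 + 9*4) = -266*(-1 + 36) = -266*35 = -9310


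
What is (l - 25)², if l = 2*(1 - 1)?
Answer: 625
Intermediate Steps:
l = 0 (l = 2*0 = 0)
(l - 25)² = (0 - 25)² = (-25)² = 625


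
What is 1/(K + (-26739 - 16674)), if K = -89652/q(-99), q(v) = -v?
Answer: -33/1462513 ≈ -2.2564e-5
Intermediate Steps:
K = -29884/33 (K = -89652/((-1*(-99))) = -89652/99 = -89652*1/99 = -29884/33 ≈ -905.58)
1/(K + (-26739 - 16674)) = 1/(-29884/33 + (-26739 - 16674)) = 1/(-29884/33 - 43413) = 1/(-1462513/33) = -33/1462513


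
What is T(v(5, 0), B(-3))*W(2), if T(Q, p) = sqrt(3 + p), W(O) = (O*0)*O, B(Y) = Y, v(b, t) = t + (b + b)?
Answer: 0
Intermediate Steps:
v(b, t) = t + 2*b
W(O) = 0 (W(O) = 0*O = 0)
T(v(5, 0), B(-3))*W(2) = sqrt(3 - 3)*0 = sqrt(0)*0 = 0*0 = 0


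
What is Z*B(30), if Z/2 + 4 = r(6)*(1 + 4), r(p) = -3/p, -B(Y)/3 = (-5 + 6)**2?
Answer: 39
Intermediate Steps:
B(Y) = -3 (B(Y) = -3*(-5 + 6)**2 = -3*1**2 = -3*1 = -3)
Z = -13 (Z = -8 + 2*((-3/6)*(1 + 4)) = -8 + 2*(-3*1/6*5) = -8 + 2*(-1/2*5) = -8 + 2*(-5/2) = -8 - 5 = -13)
Z*B(30) = -13*(-3) = 39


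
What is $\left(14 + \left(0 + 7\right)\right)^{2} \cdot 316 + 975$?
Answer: $140331$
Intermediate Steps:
$\left(14 + \left(0 + 7\right)\right)^{2} \cdot 316 + 975 = \left(14 + 7\right)^{2} \cdot 316 + 975 = 21^{2} \cdot 316 + 975 = 441 \cdot 316 + 975 = 139356 + 975 = 140331$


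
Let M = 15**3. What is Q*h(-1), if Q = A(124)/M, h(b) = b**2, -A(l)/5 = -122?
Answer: 122/675 ≈ 0.18074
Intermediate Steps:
A(l) = 610 (A(l) = -5*(-122) = 610)
M = 3375
Q = 122/675 (Q = 610/3375 = 610*(1/3375) = 122/675 ≈ 0.18074)
Q*h(-1) = (122/675)*(-1)**2 = (122/675)*1 = 122/675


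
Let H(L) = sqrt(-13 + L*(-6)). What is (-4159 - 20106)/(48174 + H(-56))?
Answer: -1168942110/2320733953 + 24265*sqrt(323)/2320733953 ≈ -0.50351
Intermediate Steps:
H(L) = sqrt(-13 - 6*L)
(-4159 - 20106)/(48174 + H(-56)) = (-4159 - 20106)/(48174 + sqrt(-13 - 6*(-56))) = -24265/(48174 + sqrt(-13 + 336)) = -24265/(48174 + sqrt(323))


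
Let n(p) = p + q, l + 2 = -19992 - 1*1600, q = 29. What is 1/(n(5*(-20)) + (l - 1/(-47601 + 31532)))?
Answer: -16069/348134884 ≈ -4.6157e-5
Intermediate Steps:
l = -21594 (l = -2 + (-19992 - 1*1600) = -2 + (-19992 - 1600) = -2 - 21592 = -21594)
n(p) = 29 + p (n(p) = p + 29 = 29 + p)
1/(n(5*(-20)) + (l - 1/(-47601 + 31532))) = 1/((29 + 5*(-20)) + (-21594 - 1/(-47601 + 31532))) = 1/((29 - 100) + (-21594 - 1/(-16069))) = 1/(-71 + (-21594 - 1*(-1/16069))) = 1/(-71 + (-21594 + 1/16069)) = 1/(-71 - 346993985/16069) = 1/(-348134884/16069) = -16069/348134884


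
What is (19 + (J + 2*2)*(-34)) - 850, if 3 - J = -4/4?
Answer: -1103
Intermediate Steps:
J = 4 (J = 3 - (-4)/4 = 3 - 1*(-1) = 3 + 1 = 4)
(19 + (J + 2*2)*(-34)) - 850 = (19 + (4 + 2*2)*(-34)) - 850 = (19 + (4 + 4)*(-34)) - 850 = (19 + 8*(-34)) - 850 = (19 - 272) - 850 = -253 - 850 = -1103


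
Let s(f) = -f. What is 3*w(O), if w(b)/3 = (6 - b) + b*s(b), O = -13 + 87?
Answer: -49896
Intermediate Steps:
O = 74
w(b) = 18 - 3*b - 3*b**2 (w(b) = 3*((6 - b) + b*(-b)) = 3*((6 - b) - b**2) = 3*(6 - b - b**2) = 18 - 3*b - 3*b**2)
3*w(O) = 3*(18 - 3*74 - 3*74**2) = 3*(18 - 222 - 3*5476) = 3*(18 - 222 - 16428) = 3*(-16632) = -49896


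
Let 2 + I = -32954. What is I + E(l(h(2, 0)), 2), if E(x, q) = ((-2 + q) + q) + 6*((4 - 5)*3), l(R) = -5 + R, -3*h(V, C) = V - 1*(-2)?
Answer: -32972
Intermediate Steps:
h(V, C) = -2/3 - V/3 (h(V, C) = -(V - 1*(-2))/3 = -(V + 2)/3 = -(2 + V)/3 = -2/3 - V/3)
E(x, q) = -20 + 2*q (E(x, q) = (-2 + 2*q) + 6*(-1*3) = (-2 + 2*q) + 6*(-3) = (-2 + 2*q) - 18 = -20 + 2*q)
I = -32956 (I = -2 - 32954 = -32956)
I + E(l(h(2, 0)), 2) = -32956 + (-20 + 2*2) = -32956 + (-20 + 4) = -32956 - 16 = -32972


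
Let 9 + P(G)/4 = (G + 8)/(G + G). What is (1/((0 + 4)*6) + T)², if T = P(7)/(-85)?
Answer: 35081929/203918400 ≈ 0.17204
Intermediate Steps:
P(G) = -36 + 2*(8 + G)/G (P(G) = -36 + 4*((G + 8)/(G + G)) = -36 + 4*((8 + G)/((2*G))) = -36 + 4*((8 + G)*(1/(2*G))) = -36 + 4*((8 + G)/(2*G)) = -36 + 2*(8 + G)/G)
T = 222/595 (T = (-34 + 16/7)/(-85) = (-34 + 16*(⅐))*(-1/85) = (-34 + 16/7)*(-1/85) = -222/7*(-1/85) = 222/595 ≈ 0.37311)
(1/((0 + 4)*6) + T)² = (1/((0 + 4)*6) + 222/595)² = (1/(4*6) + 222/595)² = (1/24 + 222/595)² = (5923/14280)² = 35081929/203918400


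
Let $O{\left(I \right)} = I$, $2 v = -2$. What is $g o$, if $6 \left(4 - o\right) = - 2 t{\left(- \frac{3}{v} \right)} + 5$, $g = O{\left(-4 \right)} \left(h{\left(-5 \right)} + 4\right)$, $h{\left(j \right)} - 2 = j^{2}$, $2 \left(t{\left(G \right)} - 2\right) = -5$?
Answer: $-372$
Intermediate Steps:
$v = -1$ ($v = \frac{1}{2} \left(-2\right) = -1$)
$t{\left(G \right)} = - \frac{1}{2}$ ($t{\left(G \right)} = 2 + \frac{1}{2} \left(-5\right) = 2 - \frac{5}{2} = - \frac{1}{2}$)
$h{\left(j \right)} = 2 + j^{2}$
$g = -124$ ($g = - 4 \left(\left(2 + \left(-5\right)^{2}\right) + 4\right) = - 4 \left(\left(2 + 25\right) + 4\right) = - 4 \left(27 + 4\right) = \left(-4\right) 31 = -124$)
$o = 3$ ($o = 4 - \frac{\left(-2\right) \left(- \frac{1}{2}\right) + 5}{6} = 4 - \frac{1 + 5}{6} = 4 - 1 = 3$)
$g o = \left(-124\right) 3 = -372$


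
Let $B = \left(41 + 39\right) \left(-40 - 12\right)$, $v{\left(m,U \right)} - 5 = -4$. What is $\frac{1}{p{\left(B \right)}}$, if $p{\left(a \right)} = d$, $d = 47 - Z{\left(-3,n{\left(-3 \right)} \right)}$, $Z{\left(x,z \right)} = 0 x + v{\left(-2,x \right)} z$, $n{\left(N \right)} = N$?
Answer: $\frac{1}{50} \approx 0.02$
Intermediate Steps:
$v{\left(m,U \right)} = 1$ ($v{\left(m,U \right)} = 5 - 4 = 1$)
$Z{\left(x,z \right)} = z$ ($Z{\left(x,z \right)} = 0 x + 1 z = 0 + z = z$)
$B = -4160$ ($B = 80 \left(-52\right) = -4160$)
$d = 50$ ($d = 47 - -3 = 47 + 3 = 50$)
$p{\left(a \right)} = 50$
$\frac{1}{p{\left(B \right)}} = \frac{1}{50}$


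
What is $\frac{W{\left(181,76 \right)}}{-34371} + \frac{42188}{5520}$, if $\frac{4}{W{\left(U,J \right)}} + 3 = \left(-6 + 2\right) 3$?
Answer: $\frac{72502261}{9486396} \approx 7.6428$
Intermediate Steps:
$W{\left(U,J \right)} = - \frac{4}{15}$ ($W{\left(U,J \right)} = \frac{4}{-3 + \left(-6 + 2\right) 3} = \frac{4}{-3 - 12} = \frac{4}{-15} = 4 \left(- \frac{1}{15}\right) = - \frac{4}{15}$)
$\frac{W{\left(181,76 \right)}}{-34371} + \frac{42188}{5520} = - \frac{4}{15 \left(-34371\right)} + \frac{42188}{5520} = \left(- \frac{4}{15}\right) \left(- \frac{1}{34371}\right) + 42188 \cdot \frac{1}{5520} = \frac{4}{515565} + \frac{10547}{1380} = \frac{72502261}{9486396}$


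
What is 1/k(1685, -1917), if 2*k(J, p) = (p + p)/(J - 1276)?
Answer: -409/1917 ≈ -0.21335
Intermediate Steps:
k(J, p) = p/(-1276 + J) (k(J, p) = ((p + p)/(J - 1276))/2 = ((2*p)/(-1276 + J))/2 = (2*p/(-1276 + J))/2 = p/(-1276 + J))
1/k(1685, -1917) = 1/(-1917/(-1276 + 1685)) = 1/(-1917/409) = -409/1917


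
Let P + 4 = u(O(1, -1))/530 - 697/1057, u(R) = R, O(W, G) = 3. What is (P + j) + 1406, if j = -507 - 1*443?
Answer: 252848681/560210 ≈ 451.35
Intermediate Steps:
j = -950 (j = -507 - 443 = -950)
P = -2607079/560210 (P = -4 + (3/530 - 697/1057) = -4 - 366239/560210 = -2607079/560210 ≈ -4.6538)
(P + j) + 1406 = (-2607079/560210 - 950) + 1406 = -534806579/560210 + 1406 = 252848681/560210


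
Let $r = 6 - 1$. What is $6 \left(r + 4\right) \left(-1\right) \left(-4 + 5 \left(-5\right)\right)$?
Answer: $1566$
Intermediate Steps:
$r = 5$ ($r = 6 - 1 = 5$)
$6 \left(r + 4\right) \left(-1\right) \left(-4 + 5 \left(-5\right)\right) = 6 \left(5 + 4\right) \left(-1\right) \left(-4 + 5 \left(-5\right)\right) = 6 \cdot 9 \left(-1\right) \left(-4 - 25\right) = 54 \left(-1\right) \left(-29\right) = \left(-54\right) \left(-29\right) = 1566$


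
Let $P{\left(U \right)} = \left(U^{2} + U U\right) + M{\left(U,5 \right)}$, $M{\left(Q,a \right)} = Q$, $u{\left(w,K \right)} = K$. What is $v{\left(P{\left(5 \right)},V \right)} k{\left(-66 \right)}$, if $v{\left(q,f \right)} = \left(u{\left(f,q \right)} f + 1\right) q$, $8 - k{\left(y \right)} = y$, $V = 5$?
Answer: $1123320$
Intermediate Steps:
$k{\left(y \right)} = 8 - y$
$P{\left(U \right)} = U + 2 U^{2}$ ($P{\left(U \right)} = \left(U^{2} + U U\right) + U = \left(U^{2} + U^{2}\right) + U = 2 U^{2} + U = U + 2 U^{2}$)
$v{\left(q,f \right)} = q \left(1 + f q\right)$ ($v{\left(q,f \right)} = \left(q f + 1\right) q = \left(f q + 1\right) q = \left(1 + f q\right) q = q \left(1 + f q\right)$)
$v{\left(P{\left(5 \right)},V \right)} k{\left(-66 \right)} = 5 \left(1 + 2 \cdot 5\right) \left(1 + 5 \cdot 5 \left(1 + 2 \cdot 5\right)\right) \left(8 - -66\right) = 5 \left(1 + 10\right) \left(1 + 5 \cdot 5 \left(1 + 10\right)\right) \left(8 + 66\right) = 5 \cdot 11 \left(1 + 5 \cdot 5 \cdot 11\right) 74 = 55 \left(1 + 5 \cdot 55\right) 74 = 55 \left(1 + 275\right) 74 = 55 \cdot 276 \cdot 74 = 15180 \cdot 74 = 1123320$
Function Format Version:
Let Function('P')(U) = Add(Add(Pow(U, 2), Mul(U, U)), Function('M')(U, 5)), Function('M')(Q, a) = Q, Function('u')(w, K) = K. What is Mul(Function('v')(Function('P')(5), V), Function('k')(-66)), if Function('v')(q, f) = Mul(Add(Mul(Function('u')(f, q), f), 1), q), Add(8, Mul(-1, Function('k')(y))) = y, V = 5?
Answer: 1123320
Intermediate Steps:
Function('k')(y) = Add(8, Mul(-1, y))
Function('P')(U) = Add(U, Mul(2, Pow(U, 2))) (Function('P')(U) = Add(Add(Pow(U, 2), Mul(U, U)), U) = Add(Add(Pow(U, 2), Pow(U, 2)), U) = Add(Mul(2, Pow(U, 2)), U) = Add(U, Mul(2, Pow(U, 2))))
Function('v')(q, f) = Mul(q, Add(1, Mul(f, q))) (Function('v')(q, f) = Mul(Add(Mul(q, f), 1), q) = Mul(Add(Mul(f, q), 1), q) = Mul(Add(1, Mul(f, q)), q) = Mul(q, Add(1, Mul(f, q))))
Mul(Function('v')(Function('P')(5), V), Function('k')(-66)) = Mul(Mul(Mul(5, Add(1, Mul(2, 5))), Add(1, Mul(5, Mul(5, Add(1, Mul(2, 5)))))), Add(8, Mul(-1, -66))) = Mul(Mul(Mul(5, Add(1, 10)), Add(1, Mul(5, Mul(5, Add(1, 10))))), Add(8, 66)) = Mul(Mul(Mul(5, 11), Add(1, Mul(5, Mul(5, 11)))), 74) = Mul(Mul(55, Add(1, Mul(5, 55))), 74) = Mul(Mul(55, Add(1, 275)), 74) = Mul(Mul(55, 276), 74) = Mul(15180, 74) = 1123320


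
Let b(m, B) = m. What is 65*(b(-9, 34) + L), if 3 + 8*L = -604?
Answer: -44135/8 ≈ -5516.9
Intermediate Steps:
L = -607/8 (L = -3/8 + (⅛)*(-604) = -3/8 - 151/2 = -607/8 ≈ -75.875)
65*(b(-9, 34) + L) = 65*(-9 - 607/8) = 65*(-679/8) = -44135/8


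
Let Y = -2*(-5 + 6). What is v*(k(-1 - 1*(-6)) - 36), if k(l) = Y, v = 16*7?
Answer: -4256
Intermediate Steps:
Y = -2 (Y = -2*1 = -2)
v = 112
k(l) = -2
v*(k(-1 - 1*(-6)) - 36) = 112*(-2 - 36) = 112*(-38) = -4256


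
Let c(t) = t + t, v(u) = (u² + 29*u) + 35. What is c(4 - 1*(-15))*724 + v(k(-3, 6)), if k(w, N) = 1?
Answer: 27577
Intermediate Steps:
v(u) = 35 + u² + 29*u
c(t) = 2*t
c(4 - 1*(-15))*724 + v(k(-3, 6)) = (2*(4 - 1*(-15)))*724 + (35 + 1² + 29*1) = (2*(4 + 15))*724 + (35 + 1 + 29) = (2*19)*724 + 65 = 38*724 + 65 = 27512 + 65 = 27577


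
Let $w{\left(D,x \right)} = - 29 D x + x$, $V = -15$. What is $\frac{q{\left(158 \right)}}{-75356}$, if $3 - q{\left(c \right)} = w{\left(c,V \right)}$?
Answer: $\frac{17178}{18839} \approx 0.91183$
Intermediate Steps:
$w{\left(D,x \right)} = x - 29 D x$ ($w{\left(D,x \right)} = - 29 D x + x = x - 29 D x$)
$q{\left(c \right)} = 18 - 435 c$ ($q{\left(c \right)} = 3 - - 15 \left(1 - 29 c\right) = 3 - \left(-15 + 435 c\right) = 18 - 435 c$)
$\frac{q{\left(158 \right)}}{-75356} = \frac{18 - 68730}{-75356} = \left(18 - 68730\right) \left(- \frac{1}{75356}\right) = \left(-68712\right) \left(- \frac{1}{75356}\right) = \frac{17178}{18839}$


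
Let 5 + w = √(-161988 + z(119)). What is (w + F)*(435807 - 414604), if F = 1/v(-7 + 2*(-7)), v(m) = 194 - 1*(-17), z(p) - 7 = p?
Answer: -22347962/211 + 21203*I*√161862 ≈ -1.0591e+5 + 8.5304e+6*I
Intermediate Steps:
z(p) = 7 + p
v(m) = 211 (v(m) = 194 + 17 = 211)
w = -5 + I*√161862 (w = -5 + √(-161988 + (7 + 119)) = -5 + √(-161988 + 126) = -5 + √(-161862) = -5 + I*√161862 ≈ -5.0 + 402.32*I)
F = 1/211 ≈ 0.0047393
(w + F)*(435807 - 414604) = ((-5 + I*√161862) + 1/211)*(435807 - 414604) = (-1054/211 + I*√161862)*21203 = -22347962/211 + 21203*I*√161862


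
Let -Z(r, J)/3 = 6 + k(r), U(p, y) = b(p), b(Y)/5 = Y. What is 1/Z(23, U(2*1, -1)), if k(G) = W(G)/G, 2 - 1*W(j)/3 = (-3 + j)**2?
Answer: 23/3168 ≈ 0.0072601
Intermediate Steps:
b(Y) = 5*Y
W(j) = 6 - 3*(-3 + j)**2
k(G) = (6 - 3*(-3 + G)**2)/G
U(p, y) = 5*p
Z(r, J) = -18 - 9*(2 - (-3 + r)**2)/r (Z(r, J) = -3*(6 + 3*(2 - (-3 + r)**2)/r) = -18 - 9*(2 - (-3 + r)**2)/r)
1/Z(23, U(2*1, -1)) = 1/(-72 + 9*23 + 63/23) = 1/(-72 + 207 + 63*(1/23)) = 1/(-72 + 207 + 63/23) = 1/(3168/23) = 23/3168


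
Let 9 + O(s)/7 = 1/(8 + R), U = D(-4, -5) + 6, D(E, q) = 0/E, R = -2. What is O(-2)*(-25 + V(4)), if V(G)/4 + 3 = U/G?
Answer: 11501/6 ≈ 1916.8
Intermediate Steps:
D(E, q) = 0
U = 6 (U = 0 + 6 = 6)
O(s) = -371/6 (O(s) = -63 + 7/(8 - 2) = -63 + 7/6 = -371/6)
V(G) = -12 + 24/G (V(G) = -12 + 4*(6/G) = -12 + 24/G)
O(-2)*(-25 + V(4)) = -371*(-25 + (-12 + 24/4))/6 = -371*(-25 + (-12 + 24*(¼)))/6 = -371*(-25 + (-12 + 6))/6 = -371*(-25 - 6)/6 = -371/6*(-31) = 11501/6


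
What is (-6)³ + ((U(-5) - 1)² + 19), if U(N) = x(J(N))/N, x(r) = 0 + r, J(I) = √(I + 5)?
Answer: -196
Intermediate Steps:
J(I) = √(5 + I)
x(r) = r
U(N) = √(5 + N)/N
(-6)³ + ((U(-5) - 1)² + 19) = (-6)³ + ((√(5 - 5)/(-5) - 1)² + 19) = -216 + ((-√0/5 - 1)² + 19) = -216 + ((-⅕*0 - 1)² + 19) = -216 + ((0 - 1)² + 19) = -216 + ((-1)² + 19) = -216 + (1 + 19) = -216 + 20 = -196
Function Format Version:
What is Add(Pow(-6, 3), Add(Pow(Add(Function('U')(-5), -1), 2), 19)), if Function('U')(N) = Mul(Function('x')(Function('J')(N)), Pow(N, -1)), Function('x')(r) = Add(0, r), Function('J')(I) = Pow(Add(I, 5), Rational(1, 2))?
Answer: -196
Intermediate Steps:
Function('J')(I) = Pow(Add(5, I), Rational(1, 2))
Function('x')(r) = r
Function('U')(N) = Mul(Pow(N, -1), Pow(Add(5, N), Rational(1, 2))) (Function('U')(N) = Mul(Pow(Add(5, N), Rational(1, 2)), Pow(N, -1)) = Mul(Pow(N, -1), Pow(Add(5, N), Rational(1, 2))))
Add(Pow(-6, 3), Add(Pow(Add(Function('U')(-5), -1), 2), 19)) = Add(Pow(-6, 3), Add(Pow(Add(Mul(Pow(-5, -1), Pow(Add(5, -5), Rational(1, 2))), -1), 2), 19)) = Add(-216, Add(Pow(Add(Mul(Rational(-1, 5), Pow(0, Rational(1, 2))), -1), 2), 19)) = Add(-216, Add(Pow(Add(Mul(Rational(-1, 5), 0), -1), 2), 19)) = Add(-216, Add(Pow(Add(0, -1), 2), 19)) = Add(-216, Add(Pow(-1, 2), 19)) = Add(-216, Add(1, 19)) = Add(-216, 20) = -196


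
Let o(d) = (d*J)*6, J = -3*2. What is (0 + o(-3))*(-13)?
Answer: -1404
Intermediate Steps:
J = -6
o(d) = -36*d (o(d) = (d*(-6))*6 = -6*d*6 = -36*d)
(0 + o(-3))*(-13) = (0 - 36*(-3))*(-13) = (0 + 108)*(-13) = 108*(-13) = -1404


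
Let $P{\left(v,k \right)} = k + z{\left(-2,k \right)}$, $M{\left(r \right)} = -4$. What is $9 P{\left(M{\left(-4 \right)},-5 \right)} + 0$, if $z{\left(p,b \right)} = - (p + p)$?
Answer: $-9$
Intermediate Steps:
$z{\left(p,b \right)} = - 2 p$
$P{\left(v,k \right)} = 4 + k$ ($P{\left(v,k \right)} = k - -4 = k + 4 = 4 + k$)
$9 P{\left(M{\left(-4 \right)},-5 \right)} + 0 = 9 \left(4 - 5\right) + 0 = 9 \left(-1\right) + 0 = -9 + 0 = -9$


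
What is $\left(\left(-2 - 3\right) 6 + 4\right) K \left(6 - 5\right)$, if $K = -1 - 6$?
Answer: $182$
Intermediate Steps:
$K = -7$ ($K = -1 - 6 = -7$)
$\left(\left(-2 - 3\right) 6 + 4\right) K \left(6 - 5\right) = \left(\left(-2 - 3\right) 6 + 4\right) \left(- 7 \left(6 - 5\right)\right) = \left(\left(-5\right) 6 + 4\right) \left(\left(-7\right) 1\right) = \left(-30 + 4\right) \left(-7\right) = \left(-26\right) \left(-7\right) = 182$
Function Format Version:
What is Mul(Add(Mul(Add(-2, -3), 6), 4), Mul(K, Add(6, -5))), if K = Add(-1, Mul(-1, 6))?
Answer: 182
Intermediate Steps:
K = -7 (K = Add(-1, -6) = -7)
Mul(Add(Mul(Add(-2, -3), 6), 4), Mul(K, Add(6, -5))) = Mul(Add(Mul(Add(-2, -3), 6), 4), Mul(-7, Add(6, -5))) = Mul(Add(Mul(-5, 6), 4), Mul(-7, 1)) = Mul(Add(-30, 4), -7) = Mul(-26, -7) = 182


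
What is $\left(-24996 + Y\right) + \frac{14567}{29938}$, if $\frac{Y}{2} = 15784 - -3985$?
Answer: $\frac{435372963}{29938} \approx 14542.0$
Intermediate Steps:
$Y = 39538$ ($Y = 2 \left(15784 - -3985\right) = 2 \left(15784 + 3985\right) = 2 \cdot 19769 = 39538$)
$\left(-24996 + Y\right) + \frac{14567}{29938} = \left(-24996 + 39538\right) + \frac{14567}{29938} = 14542 + 14567 \cdot \frac{1}{29938} = 14542 + \frac{14567}{29938} = \frac{435372963}{29938}$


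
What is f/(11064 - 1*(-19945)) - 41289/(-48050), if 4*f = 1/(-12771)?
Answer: 32702204186717/38057131737900 ≈ 0.85929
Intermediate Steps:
f = -1/51084 (f = (¼)/(-12771) = (¼)*(-1/12771) = -1/51084 ≈ -1.9576e-5)
f/(11064 - 1*(-19945)) - 41289/(-48050) = -1/(51084*(11064 - 1*(-19945))) - 41289/(-48050) = -1/(51084*(11064 + 19945)) - 41289*(-1/48050) = -1/51084/31009 + 41289/48050 = -1/51084*1/31009 + 41289/48050 = -1/1584063756 + 41289/48050 = 32702204186717/38057131737900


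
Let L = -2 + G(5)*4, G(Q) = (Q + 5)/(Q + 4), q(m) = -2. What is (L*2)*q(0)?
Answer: -88/9 ≈ -9.7778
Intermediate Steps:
G(Q) = (5 + Q)/(4 + Q)
L = 22/9 (L = -2 + ((5 + 5)/(4 + 5))*4 = -2 + (10/9)*4 = -2 + 40/9 = 22/9 ≈ 2.4444)
(L*2)*q(0) = ((22/9)*2)*(-2) = (44/9)*(-2) = -88/9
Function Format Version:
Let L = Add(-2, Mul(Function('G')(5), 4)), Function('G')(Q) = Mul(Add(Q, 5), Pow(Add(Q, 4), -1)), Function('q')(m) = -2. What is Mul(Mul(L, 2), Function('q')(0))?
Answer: Rational(-88, 9) ≈ -9.7778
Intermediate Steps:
Function('G')(Q) = Mul(Pow(Add(4, Q), -1), Add(5, Q)) (Function('G')(Q) = Mul(Add(5, Q), Pow(Add(4, Q), -1)) = Mul(Pow(Add(4, Q), -1), Add(5, Q)))
L = Rational(22, 9) (L = Add(-2, Mul(Mul(Pow(Add(4, 5), -1), Add(5, 5)), 4)) = Add(-2, Mul(Mul(Pow(9, -1), 10), 4)) = Add(-2, Mul(Mul(Rational(1, 9), 10), 4)) = Add(-2, Mul(Rational(10, 9), 4)) = Add(-2, Rational(40, 9)) = Rational(22, 9) ≈ 2.4444)
Mul(Mul(L, 2), Function('q')(0)) = Mul(Mul(Rational(22, 9), 2), -2) = Mul(Rational(44, 9), -2) = Rational(-88, 9)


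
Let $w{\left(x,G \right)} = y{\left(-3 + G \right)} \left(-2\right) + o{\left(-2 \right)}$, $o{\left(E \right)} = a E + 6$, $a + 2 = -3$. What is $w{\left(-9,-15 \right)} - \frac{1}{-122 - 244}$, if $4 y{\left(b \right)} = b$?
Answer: $\frac{9151}{366} \approx 25.003$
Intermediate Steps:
$y{\left(b \right)} = \frac{b}{4}$
$a = -5$ ($a = -2 - 3 = -5$)
$o{\left(E \right)} = 6 - 5 E$ ($o{\left(E \right)} = - 5 E + 6 = 6 - 5 E$)
$w{\left(x,G \right)} = \frac{35}{2} - \frac{G}{2}$ ($w{\left(x,G \right)} = \frac{-3 + G}{4} \left(-2\right) + \left(6 - -10\right) = \left(- \frac{3}{4} + \frac{G}{4}\right) \left(-2\right) + \left(6 + 10\right) = \left(\frac{3}{2} - \frac{G}{2}\right) + 16 = \frac{35}{2} - \frac{G}{2}$)
$w{\left(-9,-15 \right)} - \frac{1}{-122 - 244} = \left(\frac{35}{2} - - \frac{15}{2}\right) - \frac{1}{-122 - 244} = \left(\frac{35}{2} + \frac{15}{2}\right) - \frac{1}{-366} = 25 - - \frac{1}{366} = 25 + \frac{1}{366} = \frac{9151}{366}$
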